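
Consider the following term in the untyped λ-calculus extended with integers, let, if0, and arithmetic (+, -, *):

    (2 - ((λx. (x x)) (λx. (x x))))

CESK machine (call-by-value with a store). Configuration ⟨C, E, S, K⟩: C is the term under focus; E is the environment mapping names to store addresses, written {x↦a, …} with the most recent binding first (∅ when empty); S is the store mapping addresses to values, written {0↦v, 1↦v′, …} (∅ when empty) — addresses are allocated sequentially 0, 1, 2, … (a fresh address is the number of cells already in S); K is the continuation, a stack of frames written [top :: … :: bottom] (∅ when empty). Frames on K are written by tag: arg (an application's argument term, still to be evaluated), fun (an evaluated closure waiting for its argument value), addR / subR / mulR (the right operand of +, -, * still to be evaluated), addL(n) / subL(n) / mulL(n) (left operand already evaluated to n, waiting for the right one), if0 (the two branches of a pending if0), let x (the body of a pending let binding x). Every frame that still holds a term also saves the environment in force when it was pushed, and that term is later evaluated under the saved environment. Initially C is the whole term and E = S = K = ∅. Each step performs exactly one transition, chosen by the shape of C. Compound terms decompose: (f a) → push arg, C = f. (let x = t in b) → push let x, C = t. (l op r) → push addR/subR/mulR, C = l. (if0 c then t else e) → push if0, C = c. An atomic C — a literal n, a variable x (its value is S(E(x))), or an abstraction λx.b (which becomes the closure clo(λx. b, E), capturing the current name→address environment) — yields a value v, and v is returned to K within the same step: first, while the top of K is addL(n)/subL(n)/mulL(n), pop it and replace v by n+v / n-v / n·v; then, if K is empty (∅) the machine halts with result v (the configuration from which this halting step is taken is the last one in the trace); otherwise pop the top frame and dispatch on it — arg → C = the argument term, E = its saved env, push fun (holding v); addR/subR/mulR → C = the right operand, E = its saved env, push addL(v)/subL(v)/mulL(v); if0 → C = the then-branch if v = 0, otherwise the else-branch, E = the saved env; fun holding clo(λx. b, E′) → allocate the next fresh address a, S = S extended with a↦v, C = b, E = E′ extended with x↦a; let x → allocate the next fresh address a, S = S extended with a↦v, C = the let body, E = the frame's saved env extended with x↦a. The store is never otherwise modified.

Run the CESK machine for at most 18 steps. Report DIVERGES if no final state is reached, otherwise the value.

t=0: [C=(2 - ((λx. (x x)) (λx. (x x)))) | E=∅ | S=∅ | K=∅]
t=1: [C=2 | E=∅ | S=∅ | K=[subR]]
t=2: [C=((λx. (x x)) (λx. (x x))) | E=∅ | S=∅ | K=[subL(2)]]
t=3: [C=(λx. (x x)) | E=∅ | S=∅ | K=[arg :: subL(2)]]
t=4: [C=(λx. (x x)) | E=∅ | S=∅ | K=[fun :: subL(2)]]
t=5: [C=(x x) | E={x↦0} | S={0↦clo(λx. (x x), ∅)} | K=[subL(2)]]
t=6: [C=x | E={x↦0} | S={0↦clo(λx. (x x), ∅)} | K=[arg :: subL(2)]]
t=7: [C=x | E={x↦0} | S={0↦clo(λx. (x x), ∅)} | K=[fun :: subL(2)]]
t=8: [C=(x x) | E={x↦1} | S={0↦clo(λx. (x x), ∅), 1↦clo(λx. (x x), ∅)} | K=[subL(2)]]
t=9: [C=x | E={x↦1} | S={0↦clo(λx. (x x), ∅), 1↦clo(λx. (x x), ∅)} | K=[arg :: subL(2)]]
t=10: [C=x | E={x↦1} | S={0↦clo(λx. (x x), ∅), 1↦clo(λx. (x x), ∅)} | K=[fun :: subL(2)]]
t=11: [C=(x x) | E={x↦2} | S={0↦clo(λx. (x x), ∅), 1↦clo(λx. (x x), ∅), 2↦clo(λx. (x x), ∅)} | K=[subL(2)]]
t=12: [C=x | E={x↦2} | S={0↦clo(λx. (x x), ∅), 1↦clo(λx. (x x), ∅), 2↦clo(λx. (x x), ∅)} | K=[arg :: subL(2)]]
t=13: [C=x | E={x↦2} | S={0↦clo(λx. (x x), ∅), 1↦clo(λx. (x x), ∅), 2↦clo(λx. (x x), ∅)} | K=[fun :: subL(2)]]
t=14: [C=(x x) | E={x↦3} | S={0↦clo(λx. (x x), ∅), 1↦clo(λx. (x x), ∅), 2↦clo(λx. (x x), ∅), 3↦clo(λx. (x x), ∅)} | K=[subL(2)]]
t=15: [C=x | E={x↦3} | S={0↦clo(λx. (x x), ∅), 1↦clo(λx. (x x), ∅), 2↦clo(λx. (x x), ∅), 3↦clo(λx. (x x), ∅)} | K=[arg :: subL(2)]]
t=16: [C=x | E={x↦3} | S={0↦clo(λx. (x x), ∅), 1↦clo(λx. (x x), ∅), 2↦clo(λx. (x x), ∅), 3↦clo(λx. (x x), ∅)} | K=[fun :: subL(2)]]
t=17: [C=(x x) | E={x↦4} | S={0↦clo(λx. (x x), ∅), 1↦clo(λx. (x x), ∅), 2↦clo(λx. (x x), ∅), 3↦clo(λx. (x x), ∅), 4↦clo(λx. (x x), ∅)} | K=[subL(2)]]
t=18: [C=x | E={x↦4} | S={0↦clo(λx. (x x), ∅), 1↦clo(λx. (x x), ∅), 2↦clo(λx. (x x), ∅), 3↦clo(λx. (x x), ∅), 4↦clo(λx. (x x), ∅)} | K=[arg :: subL(2)]]
→ 18 transitions taken and the configuration is still not final: no result within 18 steps

Answer: DIVERGES (no final state within 18 steps)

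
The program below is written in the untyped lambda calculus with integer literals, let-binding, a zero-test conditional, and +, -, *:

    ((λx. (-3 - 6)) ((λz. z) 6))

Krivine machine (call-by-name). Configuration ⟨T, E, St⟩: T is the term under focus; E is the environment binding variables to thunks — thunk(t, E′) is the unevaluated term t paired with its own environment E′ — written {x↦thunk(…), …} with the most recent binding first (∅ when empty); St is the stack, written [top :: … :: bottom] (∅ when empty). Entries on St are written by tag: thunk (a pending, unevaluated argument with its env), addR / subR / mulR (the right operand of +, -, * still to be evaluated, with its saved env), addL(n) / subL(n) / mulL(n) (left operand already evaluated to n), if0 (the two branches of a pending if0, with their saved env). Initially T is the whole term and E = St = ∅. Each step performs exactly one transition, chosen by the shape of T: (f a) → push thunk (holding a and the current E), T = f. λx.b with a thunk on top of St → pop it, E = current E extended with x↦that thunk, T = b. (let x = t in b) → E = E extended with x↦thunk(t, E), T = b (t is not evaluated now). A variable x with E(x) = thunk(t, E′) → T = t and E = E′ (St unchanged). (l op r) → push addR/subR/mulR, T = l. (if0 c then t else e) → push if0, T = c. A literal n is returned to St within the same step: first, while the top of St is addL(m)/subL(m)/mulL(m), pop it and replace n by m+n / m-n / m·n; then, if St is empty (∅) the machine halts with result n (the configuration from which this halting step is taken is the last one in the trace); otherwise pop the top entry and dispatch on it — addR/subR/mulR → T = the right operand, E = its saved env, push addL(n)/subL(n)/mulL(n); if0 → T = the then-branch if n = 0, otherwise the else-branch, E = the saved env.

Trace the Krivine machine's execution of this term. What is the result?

step 0: <T=((λx. (-3 - 6)) ((λz. z) 6)), E=∅, St=∅>
step 1: <T=(λx. (-3 - 6)), E=∅, St=[thunk]>
step 2: <T=(-3 - 6), E={x↦thunk(((λz. z) 6), ∅)}, St=∅>
step 3: <T=-3, E={x↦thunk(((λz. z) 6), ∅)}, St=[subR]>
step 4: <T=6, E={x↦thunk(((λz. z) 6), ∅)}, St=[subL(-3)]>
→ final value -9

Answer: -9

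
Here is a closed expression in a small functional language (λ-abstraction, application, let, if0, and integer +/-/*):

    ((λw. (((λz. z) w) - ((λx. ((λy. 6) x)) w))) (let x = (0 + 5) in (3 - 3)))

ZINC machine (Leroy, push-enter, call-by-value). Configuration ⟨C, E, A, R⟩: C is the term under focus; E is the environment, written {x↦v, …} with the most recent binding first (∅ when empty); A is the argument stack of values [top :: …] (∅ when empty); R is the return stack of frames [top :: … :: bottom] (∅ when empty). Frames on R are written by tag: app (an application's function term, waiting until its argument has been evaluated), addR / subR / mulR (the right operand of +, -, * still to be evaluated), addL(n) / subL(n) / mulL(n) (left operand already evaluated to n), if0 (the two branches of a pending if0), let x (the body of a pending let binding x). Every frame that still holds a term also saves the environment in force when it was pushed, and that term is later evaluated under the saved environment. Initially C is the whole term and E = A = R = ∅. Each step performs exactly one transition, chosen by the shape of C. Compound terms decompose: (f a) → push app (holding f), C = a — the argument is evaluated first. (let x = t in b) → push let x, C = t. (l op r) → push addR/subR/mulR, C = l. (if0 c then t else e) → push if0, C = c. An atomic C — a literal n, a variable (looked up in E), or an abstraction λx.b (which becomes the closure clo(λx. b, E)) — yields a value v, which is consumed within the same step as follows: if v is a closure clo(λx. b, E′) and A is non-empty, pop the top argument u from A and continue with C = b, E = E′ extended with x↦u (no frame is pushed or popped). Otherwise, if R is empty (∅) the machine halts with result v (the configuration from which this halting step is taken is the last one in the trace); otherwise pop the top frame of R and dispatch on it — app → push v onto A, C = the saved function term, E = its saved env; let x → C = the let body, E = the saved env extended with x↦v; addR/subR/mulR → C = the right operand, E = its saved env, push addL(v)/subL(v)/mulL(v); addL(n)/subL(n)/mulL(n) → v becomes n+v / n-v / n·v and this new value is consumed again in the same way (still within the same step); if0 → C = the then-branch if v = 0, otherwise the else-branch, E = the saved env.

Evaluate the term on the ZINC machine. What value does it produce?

0. <C=((λw. (((λz. z) w) - ((λx. ((λy. 6) x)) w))) (let x = (0 + 5) in (3 - 3))), E=∅, A=∅, R=∅>
1. <C=(let x = (0 + 5) in (3 - 3)), E=∅, A=∅, R=[app]>
2. <C=(0 + 5), E=∅, A=∅, R=[let x :: app]>
3. <C=0, E=∅, A=∅, R=[addR :: let x :: app]>
4. <C=5, E=∅, A=∅, R=[addL(0) :: let x :: app]>
5. <C=(3 - 3), E={x↦5}, A=∅, R=[app]>
6. <C=3, E={x↦5}, A=∅, R=[subR :: app]>
7. <C=3, E={x↦5}, A=∅, R=[subL(3) :: app]>
8. <C=(λw. (((λz. z) w) - ((λx. ((λy. 6) x)) w))), E=∅, A=[0], R=∅>
9. <C=(((λz. z) w) - ((λx. ((λy. 6) x)) w)), E={w↦0}, A=∅, R=∅>
10. <C=((λz. z) w), E={w↦0}, A=∅, R=[subR]>
11. <C=w, E={w↦0}, A=∅, R=[app :: subR]>
12. <C=(λz. z), E={w↦0}, A=[0], R=[subR]>
13. <C=z, E={z↦0, w↦0}, A=∅, R=[subR]>
14. <C=((λx. ((λy. 6) x)) w), E={w↦0}, A=∅, R=[subL(0)]>
15. <C=w, E={w↦0}, A=∅, R=[app :: subL(0)]>
16. <C=(λx. ((λy. 6) x)), E={w↦0}, A=[0], R=[subL(0)]>
17. <C=((λy. 6) x), E={x↦0, w↦0}, A=∅, R=[subL(0)]>
18. <C=x, E={x↦0, w↦0}, A=∅, R=[app :: subL(0)]>
19. <C=(λy. 6), E={x↦0, w↦0}, A=[0], R=[subL(0)]>
20. <C=6, E={y↦0, x↦0, w↦0}, A=∅, R=[subL(0)]>
→ final value -6

Answer: -6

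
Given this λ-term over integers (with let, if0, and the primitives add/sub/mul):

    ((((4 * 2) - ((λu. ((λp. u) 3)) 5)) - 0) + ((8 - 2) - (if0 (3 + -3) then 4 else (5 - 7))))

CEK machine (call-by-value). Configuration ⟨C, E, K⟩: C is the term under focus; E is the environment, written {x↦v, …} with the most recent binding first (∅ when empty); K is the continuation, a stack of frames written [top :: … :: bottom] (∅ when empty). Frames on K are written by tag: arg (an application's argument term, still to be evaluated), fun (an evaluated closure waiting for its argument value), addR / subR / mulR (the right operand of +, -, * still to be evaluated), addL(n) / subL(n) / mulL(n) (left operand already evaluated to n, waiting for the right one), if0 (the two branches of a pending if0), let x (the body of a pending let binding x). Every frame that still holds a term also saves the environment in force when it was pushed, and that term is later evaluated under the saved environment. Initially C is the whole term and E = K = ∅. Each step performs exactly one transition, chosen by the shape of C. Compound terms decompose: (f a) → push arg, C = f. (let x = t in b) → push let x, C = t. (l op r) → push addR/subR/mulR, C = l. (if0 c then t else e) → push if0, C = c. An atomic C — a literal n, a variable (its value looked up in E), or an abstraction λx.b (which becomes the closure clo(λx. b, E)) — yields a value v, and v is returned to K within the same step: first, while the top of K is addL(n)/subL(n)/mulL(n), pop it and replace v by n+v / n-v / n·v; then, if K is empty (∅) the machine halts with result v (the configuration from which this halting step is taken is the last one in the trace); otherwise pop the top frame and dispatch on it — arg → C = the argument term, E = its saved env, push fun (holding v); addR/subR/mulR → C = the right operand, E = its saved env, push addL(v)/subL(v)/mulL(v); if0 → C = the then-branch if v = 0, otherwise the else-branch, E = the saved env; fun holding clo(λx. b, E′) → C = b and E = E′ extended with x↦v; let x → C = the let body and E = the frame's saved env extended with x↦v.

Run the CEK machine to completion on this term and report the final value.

Answer: 5

Execution trace:
step 0: <C=((((4 * 2) - ((λu. ((λp. u) 3)) 5)) - 0) + ((8 - 2) - (if0 (3 + -3) then 4 else (5 - 7)))), E=∅, K=∅>
step 1: <C=(((4 * 2) - ((λu. ((λp. u) 3)) 5)) - 0), E=∅, K=[addR]>
step 2: <C=((4 * 2) - ((λu. ((λp. u) 3)) 5)), E=∅, K=[subR :: addR]>
step 3: <C=(4 * 2), E=∅, K=[subR :: subR :: addR]>
step 4: <C=4, E=∅, K=[mulR :: subR :: subR :: addR]>
step 5: <C=2, E=∅, K=[mulL(4) :: subR :: subR :: addR]>
step 6: <C=((λu. ((λp. u) 3)) 5), E=∅, K=[subL(8) :: subR :: addR]>
step 7: <C=(λu. ((λp. u) 3)), E=∅, K=[arg :: subL(8) :: subR :: addR]>
step 8: <C=5, E=∅, K=[fun :: subL(8) :: subR :: addR]>
step 9: <C=((λp. u) 3), E={u↦5}, K=[subL(8) :: subR :: addR]>
step 10: <C=(λp. u), E={u↦5}, K=[arg :: subL(8) :: subR :: addR]>
step 11: <C=3, E={u↦5}, K=[fun :: subL(8) :: subR :: addR]>
step 12: <C=u, E={p↦3, u↦5}, K=[subL(8) :: subR :: addR]>
step 13: <C=0, E=∅, K=[subL(3) :: addR]>
step 14: <C=((8 - 2) - (if0 (3 + -3) then 4 else (5 - 7))), E=∅, K=[addL(3)]>
step 15: <C=(8 - 2), E=∅, K=[subR :: addL(3)]>
step 16: <C=8, E=∅, K=[subR :: subR :: addL(3)]>
step 17: <C=2, E=∅, K=[subL(8) :: subR :: addL(3)]>
step 18: <C=(if0 (3 + -3) then 4 else (5 - 7)), E=∅, K=[subL(6) :: addL(3)]>
step 19: <C=(3 + -3), E=∅, K=[if0 :: subL(6) :: addL(3)]>
step 20: <C=3, E=∅, K=[addR :: if0 :: subL(6) :: addL(3)]>
step 21: <C=-3, E=∅, K=[addL(3) :: if0 :: subL(6) :: addL(3)]>
step 22: <C=4, E=∅, K=[subL(6) :: addL(3)]>
→ final value 5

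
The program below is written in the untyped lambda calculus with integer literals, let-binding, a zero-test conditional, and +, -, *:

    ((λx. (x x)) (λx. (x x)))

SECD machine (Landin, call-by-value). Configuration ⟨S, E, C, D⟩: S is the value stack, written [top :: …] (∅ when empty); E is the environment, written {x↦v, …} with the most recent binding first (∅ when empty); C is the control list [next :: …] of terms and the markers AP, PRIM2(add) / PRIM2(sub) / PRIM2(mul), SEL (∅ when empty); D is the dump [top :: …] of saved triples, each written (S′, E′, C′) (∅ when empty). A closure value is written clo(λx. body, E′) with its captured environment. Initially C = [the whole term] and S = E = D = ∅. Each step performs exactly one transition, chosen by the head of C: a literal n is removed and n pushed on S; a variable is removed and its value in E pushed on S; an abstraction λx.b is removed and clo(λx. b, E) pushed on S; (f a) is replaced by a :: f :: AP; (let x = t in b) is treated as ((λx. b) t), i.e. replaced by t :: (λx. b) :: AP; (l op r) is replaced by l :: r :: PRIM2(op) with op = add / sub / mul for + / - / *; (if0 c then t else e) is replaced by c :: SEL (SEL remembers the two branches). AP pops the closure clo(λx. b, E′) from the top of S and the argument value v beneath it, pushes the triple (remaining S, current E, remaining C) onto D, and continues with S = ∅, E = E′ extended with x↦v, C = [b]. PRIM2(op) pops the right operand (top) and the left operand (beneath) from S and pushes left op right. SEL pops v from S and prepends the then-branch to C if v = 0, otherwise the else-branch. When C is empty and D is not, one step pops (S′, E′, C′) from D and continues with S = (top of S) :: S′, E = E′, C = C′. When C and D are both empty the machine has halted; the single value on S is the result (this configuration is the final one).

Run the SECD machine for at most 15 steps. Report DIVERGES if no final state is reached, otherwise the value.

Answer: DIVERGES (no final state within 15 steps)

Machine steps:
[0] <S=∅, E=∅, C=[((λx. (x x)) (λx. (x x)))], D=∅>
[1] <S=∅, E=∅, C=[(λx. (x x)) :: (λx. (x x)) :: AP], D=∅>
[2] <S=[clo(λx. (x x), ∅)], E=∅, C=[(λx. (x x)) :: AP], D=∅>
[3] <S=[clo(λx. (x x), ∅) :: clo(λx. (x x), ∅)], E=∅, C=[AP], D=∅>
[4] <S=∅, E={x↦clo(λx. (x x), ∅)}, C=[(x x)], D=[(∅, ∅, ∅)]>
[5] <S=∅, E={x↦clo(λx. (x x), ∅)}, C=[x :: x :: AP], D=[(∅, ∅, ∅)]>
[6] <S=[clo(λx. (x x), ∅)], E={x↦clo(λx. (x x), ∅)}, C=[x :: AP], D=[(∅, ∅, ∅)]>
[7] <S=[clo(λx. (x x), ∅) :: clo(λx. (x x), ∅)], E={x↦clo(λx. (x x), ∅)}, C=[AP], D=[(∅, ∅, ∅)]>
[8] <S=∅, E={x↦clo(λx. (x x), ∅)}, C=[(x x)], D=[(∅, {x↦clo(λx. (x x), ∅)}, ∅) :: (∅, ∅, ∅)]>
[9] <S=∅, E={x↦clo(λx. (x x), ∅)}, C=[x :: x :: AP], D=[(∅, {x↦clo(λx. (x x), ∅)}, ∅) :: (∅, ∅, ∅)]>
[10] <S=[clo(λx. (x x), ∅)], E={x↦clo(λx. (x x), ∅)}, C=[x :: AP], D=[(∅, {x↦clo(λx. (x x), ∅)}, ∅) :: (∅, ∅, ∅)]>
[11] <S=[clo(λx. (x x), ∅) :: clo(λx. (x x), ∅)], E={x↦clo(λx. (x x), ∅)}, C=[AP], D=[(∅, {x↦clo(λx. (x x), ∅)}, ∅) :: (∅, ∅, ∅)]>
[12] <S=∅, E={x↦clo(λx. (x x), ∅)}, C=[(x x)], D=[(∅, {x↦clo(λx. (x x), ∅)}, ∅) :: (∅, {x↦clo(λx. (x x), ∅)}, ∅) :: (∅, ∅, ∅)]>
[13] <S=∅, E={x↦clo(λx. (x x), ∅)}, C=[x :: x :: AP], D=[(∅, {x↦clo(λx. (x x), ∅)}, ∅) :: (∅, {x↦clo(λx. (x x), ∅)}, ∅) :: (∅, ∅, ∅)]>
[14] <S=[clo(λx. (x x), ∅)], E={x↦clo(λx. (x x), ∅)}, C=[x :: AP], D=[(∅, {x↦clo(λx. (x x), ∅)}, ∅) :: (∅, {x↦clo(λx. (x x), ∅)}, ∅) :: (∅, ∅, ∅)]>
[15] <S=[clo(λx. (x x), ∅) :: clo(λx. (x x), ∅)], E={x↦clo(λx. (x x), ∅)}, C=[AP], D=[(∅, {x↦clo(λx. (x x), ∅)}, ∅) :: (∅, {x↦clo(λx. (x x), ∅)}, ∅) :: (∅, ∅, ∅)]>
→ 15 transitions taken and the configuration is still not final: no result within 15 steps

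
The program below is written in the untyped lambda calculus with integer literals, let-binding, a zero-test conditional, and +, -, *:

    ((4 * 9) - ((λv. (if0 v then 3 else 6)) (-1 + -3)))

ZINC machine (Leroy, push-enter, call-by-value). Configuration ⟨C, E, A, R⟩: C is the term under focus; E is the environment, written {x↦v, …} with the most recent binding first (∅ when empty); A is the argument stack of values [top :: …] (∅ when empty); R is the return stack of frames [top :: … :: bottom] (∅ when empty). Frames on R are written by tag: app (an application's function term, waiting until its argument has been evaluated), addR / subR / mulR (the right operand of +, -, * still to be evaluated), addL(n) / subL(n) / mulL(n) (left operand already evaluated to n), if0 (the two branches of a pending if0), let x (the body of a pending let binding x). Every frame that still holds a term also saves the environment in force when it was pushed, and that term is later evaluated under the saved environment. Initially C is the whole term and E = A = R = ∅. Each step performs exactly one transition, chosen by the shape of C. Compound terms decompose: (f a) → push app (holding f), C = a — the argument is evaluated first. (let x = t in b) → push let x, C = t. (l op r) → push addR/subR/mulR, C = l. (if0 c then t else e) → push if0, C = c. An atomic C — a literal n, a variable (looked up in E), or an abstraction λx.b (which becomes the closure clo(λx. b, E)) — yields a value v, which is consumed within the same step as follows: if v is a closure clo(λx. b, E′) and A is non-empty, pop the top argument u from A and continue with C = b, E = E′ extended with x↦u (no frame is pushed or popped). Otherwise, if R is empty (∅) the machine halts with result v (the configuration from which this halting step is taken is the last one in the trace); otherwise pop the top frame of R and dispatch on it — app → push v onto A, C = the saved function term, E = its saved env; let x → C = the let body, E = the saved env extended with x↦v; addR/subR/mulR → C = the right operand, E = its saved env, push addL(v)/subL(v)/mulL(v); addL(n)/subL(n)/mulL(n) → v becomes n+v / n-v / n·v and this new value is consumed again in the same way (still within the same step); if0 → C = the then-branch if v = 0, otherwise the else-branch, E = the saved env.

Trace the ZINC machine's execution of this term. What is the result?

Answer: 30

Execution trace:
0. <C=((4 * 9) - ((λv. (if0 v then 3 else 6)) (-1 + -3))), E=∅, A=∅, R=∅>
1. <C=(4 * 9), E=∅, A=∅, R=[subR]>
2. <C=4, E=∅, A=∅, R=[mulR :: subR]>
3. <C=9, E=∅, A=∅, R=[mulL(4) :: subR]>
4. <C=((λv. (if0 v then 3 else 6)) (-1 + -3)), E=∅, A=∅, R=[subL(36)]>
5. <C=(-1 + -3), E=∅, A=∅, R=[app :: subL(36)]>
6. <C=-1, E=∅, A=∅, R=[addR :: app :: subL(36)]>
7. <C=-3, E=∅, A=∅, R=[addL(-1) :: app :: subL(36)]>
8. <C=(λv. (if0 v then 3 else 6)), E=∅, A=[-4], R=[subL(36)]>
9. <C=(if0 v then 3 else 6), E={v↦-4}, A=∅, R=[subL(36)]>
10. <C=v, E={v↦-4}, A=∅, R=[if0 :: subL(36)]>
11. <C=6, E={v↦-4}, A=∅, R=[subL(36)]>
→ final value 30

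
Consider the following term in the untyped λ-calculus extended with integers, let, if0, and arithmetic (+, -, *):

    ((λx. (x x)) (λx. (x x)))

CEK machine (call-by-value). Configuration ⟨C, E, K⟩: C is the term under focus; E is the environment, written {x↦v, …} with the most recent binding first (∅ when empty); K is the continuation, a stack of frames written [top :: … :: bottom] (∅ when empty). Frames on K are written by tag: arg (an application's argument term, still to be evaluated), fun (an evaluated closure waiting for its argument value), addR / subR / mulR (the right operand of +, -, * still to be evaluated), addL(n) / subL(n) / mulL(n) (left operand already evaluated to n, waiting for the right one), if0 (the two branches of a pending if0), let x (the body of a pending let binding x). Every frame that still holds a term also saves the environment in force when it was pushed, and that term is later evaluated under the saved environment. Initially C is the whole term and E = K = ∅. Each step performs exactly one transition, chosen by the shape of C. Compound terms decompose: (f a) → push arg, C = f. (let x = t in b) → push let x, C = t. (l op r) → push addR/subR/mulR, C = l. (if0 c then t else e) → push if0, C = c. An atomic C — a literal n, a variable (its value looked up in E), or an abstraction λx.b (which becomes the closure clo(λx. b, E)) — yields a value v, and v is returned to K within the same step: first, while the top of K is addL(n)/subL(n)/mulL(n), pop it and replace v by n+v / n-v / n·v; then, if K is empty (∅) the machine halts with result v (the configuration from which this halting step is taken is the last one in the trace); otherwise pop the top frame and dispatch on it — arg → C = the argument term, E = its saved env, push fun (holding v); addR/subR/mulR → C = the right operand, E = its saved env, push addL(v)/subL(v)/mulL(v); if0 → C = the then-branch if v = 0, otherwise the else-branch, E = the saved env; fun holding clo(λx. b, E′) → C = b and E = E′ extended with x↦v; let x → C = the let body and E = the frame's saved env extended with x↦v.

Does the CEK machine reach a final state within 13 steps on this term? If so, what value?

t=0: <C=((λx. (x x)) (λx. (x x))), E=∅, K=∅>
t=1: <C=(λx. (x x)), E=∅, K=[arg]>
t=2: <C=(λx. (x x)), E=∅, K=[fun]>
t=3: <C=(x x), E={x↦clo(λx. (x x), ∅)}, K=∅>
t=4: <C=x, E={x↦clo(λx. (x x), ∅)}, K=[arg]>
t=5: <C=x, E={x↦clo(λx. (x x), ∅)}, K=[fun]>
… configuration repeats with period 3 (steps 3–5 recur indefinitely) …

Answer: DIVERGES (no final state within 13 steps)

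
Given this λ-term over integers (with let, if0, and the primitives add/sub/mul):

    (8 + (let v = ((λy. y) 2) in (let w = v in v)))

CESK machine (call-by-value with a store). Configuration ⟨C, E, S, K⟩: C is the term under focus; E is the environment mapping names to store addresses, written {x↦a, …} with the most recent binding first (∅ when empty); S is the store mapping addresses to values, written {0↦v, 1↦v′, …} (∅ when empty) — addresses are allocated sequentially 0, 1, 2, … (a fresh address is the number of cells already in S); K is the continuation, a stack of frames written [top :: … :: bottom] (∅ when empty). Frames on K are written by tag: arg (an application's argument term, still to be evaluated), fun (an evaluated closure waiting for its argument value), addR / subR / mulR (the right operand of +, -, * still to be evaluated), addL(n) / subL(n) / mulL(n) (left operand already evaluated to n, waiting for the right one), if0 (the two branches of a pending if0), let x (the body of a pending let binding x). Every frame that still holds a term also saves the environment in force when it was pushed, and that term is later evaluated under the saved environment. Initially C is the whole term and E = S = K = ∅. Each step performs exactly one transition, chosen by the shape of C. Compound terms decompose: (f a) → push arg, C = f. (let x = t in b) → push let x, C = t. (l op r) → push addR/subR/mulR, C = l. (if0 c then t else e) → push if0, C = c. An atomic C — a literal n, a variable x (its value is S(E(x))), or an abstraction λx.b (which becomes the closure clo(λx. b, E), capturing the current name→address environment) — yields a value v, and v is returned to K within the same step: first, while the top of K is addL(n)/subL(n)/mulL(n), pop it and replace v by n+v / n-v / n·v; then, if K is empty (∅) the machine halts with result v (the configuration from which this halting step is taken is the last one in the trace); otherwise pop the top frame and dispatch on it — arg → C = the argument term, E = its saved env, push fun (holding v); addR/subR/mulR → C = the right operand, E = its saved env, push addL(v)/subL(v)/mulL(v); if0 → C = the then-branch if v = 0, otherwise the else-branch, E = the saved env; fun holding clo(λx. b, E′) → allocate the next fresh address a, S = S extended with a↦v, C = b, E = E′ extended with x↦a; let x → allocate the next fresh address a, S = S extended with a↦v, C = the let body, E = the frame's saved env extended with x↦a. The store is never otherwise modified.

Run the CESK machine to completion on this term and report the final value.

[0] <C=(8 + (let v = ((λy. y) 2) in (let w = v in v))), E=∅, S=∅, K=∅>
[1] <C=8, E=∅, S=∅, K=[addR]>
[2] <C=(let v = ((λy. y) 2) in (let w = v in v)), E=∅, S=∅, K=[addL(8)]>
[3] <C=((λy. y) 2), E=∅, S=∅, K=[let v :: addL(8)]>
[4] <C=(λy. y), E=∅, S=∅, K=[arg :: let v :: addL(8)]>
[5] <C=2, E=∅, S=∅, K=[fun :: let v :: addL(8)]>
[6] <C=y, E={y↦0}, S={0↦2}, K=[let v :: addL(8)]>
[7] <C=(let w = v in v), E={v↦1}, S={0↦2, 1↦2}, K=[addL(8)]>
[8] <C=v, E={v↦1}, S={0↦2, 1↦2}, K=[let w :: addL(8)]>
[9] <C=v, E={w↦2, v↦1}, S={0↦2, 1↦2, 2↦2}, K=[addL(8)]>
→ final value 10

Answer: 10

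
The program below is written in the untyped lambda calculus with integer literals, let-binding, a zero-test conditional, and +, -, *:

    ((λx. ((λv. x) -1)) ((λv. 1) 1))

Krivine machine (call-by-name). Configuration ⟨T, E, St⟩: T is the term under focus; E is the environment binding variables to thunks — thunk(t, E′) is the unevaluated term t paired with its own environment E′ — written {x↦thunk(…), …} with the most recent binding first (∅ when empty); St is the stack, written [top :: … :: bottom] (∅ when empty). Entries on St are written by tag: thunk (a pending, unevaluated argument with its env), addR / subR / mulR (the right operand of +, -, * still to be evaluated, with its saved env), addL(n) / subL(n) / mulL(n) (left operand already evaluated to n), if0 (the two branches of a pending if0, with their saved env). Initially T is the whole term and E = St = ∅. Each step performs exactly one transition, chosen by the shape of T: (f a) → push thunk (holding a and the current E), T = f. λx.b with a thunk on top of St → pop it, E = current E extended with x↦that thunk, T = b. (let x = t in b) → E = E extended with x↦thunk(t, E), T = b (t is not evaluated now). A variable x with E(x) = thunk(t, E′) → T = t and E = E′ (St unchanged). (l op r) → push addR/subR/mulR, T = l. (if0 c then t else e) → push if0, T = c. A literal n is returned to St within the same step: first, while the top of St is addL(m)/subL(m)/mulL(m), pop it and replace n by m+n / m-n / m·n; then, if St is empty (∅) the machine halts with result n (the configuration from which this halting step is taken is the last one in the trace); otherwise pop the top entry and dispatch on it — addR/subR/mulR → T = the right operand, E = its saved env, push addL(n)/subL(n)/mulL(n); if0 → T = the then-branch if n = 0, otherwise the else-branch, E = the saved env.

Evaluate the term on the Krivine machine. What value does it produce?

Answer: 1

Machine steps:
0. [T=((λx. ((λv. x) -1)) ((λv. 1) 1)) | E=∅ | St=∅]
1. [T=(λx. ((λv. x) -1)) | E=∅ | St=[thunk]]
2. [T=((λv. x) -1) | E={x↦thunk(((λv. 1) 1), ∅)} | St=∅]
3. [T=(λv. x) | E={x↦thunk(((λv. 1) 1), ∅)} | St=[thunk]]
4. [T=x | E={v↦thunk(-1, {x↦thunk(((λv. 1) 1), ∅)}), x↦thunk(((λv. 1) 1), ∅)} | St=∅]
5. [T=((λv. 1) 1) | E=∅ | St=∅]
6. [T=(λv. 1) | E=∅ | St=[thunk]]
7. [T=1 | E={v↦thunk(1, ∅)} | St=∅]
→ final value 1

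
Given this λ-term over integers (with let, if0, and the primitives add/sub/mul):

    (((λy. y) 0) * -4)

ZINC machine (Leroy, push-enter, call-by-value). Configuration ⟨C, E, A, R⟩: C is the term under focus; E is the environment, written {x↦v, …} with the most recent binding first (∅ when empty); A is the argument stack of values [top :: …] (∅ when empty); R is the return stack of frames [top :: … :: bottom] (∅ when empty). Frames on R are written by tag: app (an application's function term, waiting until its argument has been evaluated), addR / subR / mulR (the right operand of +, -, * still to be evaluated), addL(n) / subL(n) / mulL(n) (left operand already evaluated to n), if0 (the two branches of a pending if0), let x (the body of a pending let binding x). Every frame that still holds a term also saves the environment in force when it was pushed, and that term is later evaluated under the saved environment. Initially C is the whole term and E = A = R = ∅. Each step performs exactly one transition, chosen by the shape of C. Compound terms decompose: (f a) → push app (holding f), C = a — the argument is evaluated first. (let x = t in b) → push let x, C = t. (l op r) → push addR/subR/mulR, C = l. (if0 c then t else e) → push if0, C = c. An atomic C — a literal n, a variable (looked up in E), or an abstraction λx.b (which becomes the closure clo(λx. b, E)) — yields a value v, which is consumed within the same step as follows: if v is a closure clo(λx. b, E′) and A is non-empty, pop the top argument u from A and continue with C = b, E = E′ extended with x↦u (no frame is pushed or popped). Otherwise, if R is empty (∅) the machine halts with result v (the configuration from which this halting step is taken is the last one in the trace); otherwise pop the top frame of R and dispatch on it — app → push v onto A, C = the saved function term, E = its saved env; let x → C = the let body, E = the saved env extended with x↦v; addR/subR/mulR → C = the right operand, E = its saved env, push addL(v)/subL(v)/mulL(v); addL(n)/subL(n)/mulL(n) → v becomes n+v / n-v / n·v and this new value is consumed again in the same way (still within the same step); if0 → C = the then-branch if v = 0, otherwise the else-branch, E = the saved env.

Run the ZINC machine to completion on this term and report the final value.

[0] ⟨C=(((λy. y) 0) * -4); E=∅; A=∅; R=∅⟩
[1] ⟨C=((λy. y) 0); E=∅; A=∅; R=[mulR]⟩
[2] ⟨C=0; E=∅; A=∅; R=[app :: mulR]⟩
[3] ⟨C=(λy. y); E=∅; A=[0]; R=[mulR]⟩
[4] ⟨C=y; E={y↦0}; A=∅; R=[mulR]⟩
[5] ⟨C=-4; E=∅; A=∅; R=[mulL(0)]⟩
→ final value 0

Answer: 0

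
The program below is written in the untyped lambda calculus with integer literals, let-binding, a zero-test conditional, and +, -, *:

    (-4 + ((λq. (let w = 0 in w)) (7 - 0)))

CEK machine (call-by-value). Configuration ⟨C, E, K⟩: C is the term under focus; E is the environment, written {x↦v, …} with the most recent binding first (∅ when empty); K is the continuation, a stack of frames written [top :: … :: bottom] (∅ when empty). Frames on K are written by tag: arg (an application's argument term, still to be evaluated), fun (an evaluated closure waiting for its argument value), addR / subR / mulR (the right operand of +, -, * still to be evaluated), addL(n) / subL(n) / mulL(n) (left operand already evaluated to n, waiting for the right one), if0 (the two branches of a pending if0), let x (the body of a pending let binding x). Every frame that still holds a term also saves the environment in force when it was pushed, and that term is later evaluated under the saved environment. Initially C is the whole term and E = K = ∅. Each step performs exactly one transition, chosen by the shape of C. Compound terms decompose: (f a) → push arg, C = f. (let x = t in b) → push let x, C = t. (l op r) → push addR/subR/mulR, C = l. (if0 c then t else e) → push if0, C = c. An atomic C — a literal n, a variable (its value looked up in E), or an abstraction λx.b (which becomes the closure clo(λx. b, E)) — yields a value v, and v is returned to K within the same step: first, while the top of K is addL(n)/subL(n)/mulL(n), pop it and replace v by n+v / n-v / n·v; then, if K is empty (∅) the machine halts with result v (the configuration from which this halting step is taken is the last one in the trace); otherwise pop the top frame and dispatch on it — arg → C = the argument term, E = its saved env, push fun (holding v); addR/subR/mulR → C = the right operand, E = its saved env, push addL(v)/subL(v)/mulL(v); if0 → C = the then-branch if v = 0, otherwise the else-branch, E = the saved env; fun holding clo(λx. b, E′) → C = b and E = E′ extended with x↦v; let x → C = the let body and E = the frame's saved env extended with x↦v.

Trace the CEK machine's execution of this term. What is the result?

Answer: -4

Machine steps:
[0] <C=(-4 + ((λq. (let w = 0 in w)) (7 - 0))), E=∅, K=∅>
[1] <C=-4, E=∅, K=[addR]>
[2] <C=((λq. (let w = 0 in w)) (7 - 0)), E=∅, K=[addL(-4)]>
[3] <C=(λq. (let w = 0 in w)), E=∅, K=[arg :: addL(-4)]>
[4] <C=(7 - 0), E=∅, K=[fun :: addL(-4)]>
[5] <C=7, E=∅, K=[subR :: fun :: addL(-4)]>
[6] <C=0, E=∅, K=[subL(7) :: fun :: addL(-4)]>
[7] <C=(let w = 0 in w), E={q↦7}, K=[addL(-4)]>
[8] <C=0, E={q↦7}, K=[let w :: addL(-4)]>
[9] <C=w, E={w↦0, q↦7}, K=[addL(-4)]>
→ final value -4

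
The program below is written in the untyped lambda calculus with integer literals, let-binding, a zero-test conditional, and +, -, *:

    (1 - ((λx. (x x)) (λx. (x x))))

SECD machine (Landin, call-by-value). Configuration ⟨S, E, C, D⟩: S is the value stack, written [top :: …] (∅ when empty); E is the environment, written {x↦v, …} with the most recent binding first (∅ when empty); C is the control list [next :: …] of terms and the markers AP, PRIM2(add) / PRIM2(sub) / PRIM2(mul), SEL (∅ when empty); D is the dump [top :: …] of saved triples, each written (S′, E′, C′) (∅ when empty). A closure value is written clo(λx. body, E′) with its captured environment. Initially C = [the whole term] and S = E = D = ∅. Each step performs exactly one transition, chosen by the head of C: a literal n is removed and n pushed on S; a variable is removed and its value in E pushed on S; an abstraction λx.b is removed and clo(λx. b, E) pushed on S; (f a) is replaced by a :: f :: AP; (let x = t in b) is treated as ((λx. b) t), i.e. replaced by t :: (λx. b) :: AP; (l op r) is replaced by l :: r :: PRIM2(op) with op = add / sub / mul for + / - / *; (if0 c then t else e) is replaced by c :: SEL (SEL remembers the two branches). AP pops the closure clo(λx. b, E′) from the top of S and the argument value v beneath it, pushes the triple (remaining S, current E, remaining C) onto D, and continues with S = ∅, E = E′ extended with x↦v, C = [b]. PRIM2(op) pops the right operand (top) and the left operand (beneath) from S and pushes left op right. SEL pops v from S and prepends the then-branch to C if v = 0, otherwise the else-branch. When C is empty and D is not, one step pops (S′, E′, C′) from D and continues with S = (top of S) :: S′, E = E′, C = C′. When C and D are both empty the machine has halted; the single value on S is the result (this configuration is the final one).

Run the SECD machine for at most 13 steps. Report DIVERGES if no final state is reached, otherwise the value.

Answer: DIVERGES (no final state within 13 steps)

Execution trace:
t=0: ⟨S=∅; E=∅; C=[(1 - ((λx. (x x)) (λx. (x x))))]; D=∅⟩
t=1: ⟨S=∅; E=∅; C=[1 :: ((λx. (x x)) (λx. (x x))) :: PRIM2(sub)]; D=∅⟩
t=2: ⟨S=[1]; E=∅; C=[((λx. (x x)) (λx. (x x))) :: PRIM2(sub)]; D=∅⟩
t=3: ⟨S=[1]; E=∅; C=[(λx. (x x)) :: (λx. (x x)) :: AP :: PRIM2(sub)]; D=∅⟩
t=4: ⟨S=[clo(λx. (x x), ∅) :: 1]; E=∅; C=[(λx. (x x)) :: AP :: PRIM2(sub)]; D=∅⟩
t=5: ⟨S=[clo(λx. (x x), ∅) :: clo(λx. (x x), ∅) :: 1]; E=∅; C=[AP :: PRIM2(sub)]; D=∅⟩
t=6: ⟨S=∅; E={x↦clo(λx. (x x), ∅)}; C=[(x x)]; D=[([1], ∅, [PRIM2(sub)])]⟩
t=7: ⟨S=∅; E={x↦clo(λx. (x x), ∅)}; C=[x :: x :: AP]; D=[([1], ∅, [PRIM2(sub)])]⟩
t=8: ⟨S=[clo(λx. (x x), ∅)]; E={x↦clo(λx. (x x), ∅)}; C=[x :: AP]; D=[([1], ∅, [PRIM2(sub)])]⟩
t=9: ⟨S=[clo(λx. (x x), ∅) :: clo(λx. (x x), ∅)]; E={x↦clo(λx. (x x), ∅)}; C=[AP]; D=[([1], ∅, [PRIM2(sub)])]⟩
t=10: ⟨S=∅; E={x↦clo(λx. (x x), ∅)}; C=[(x x)]; D=[(∅, {x↦clo(λx. (x x), ∅)}, ∅) :: ([1], ∅, [PRIM2(sub)])]⟩
t=11: ⟨S=∅; E={x↦clo(λx. (x x), ∅)}; C=[x :: x :: AP]; D=[(∅, {x↦clo(λx. (x x), ∅)}, ∅) :: ([1], ∅, [PRIM2(sub)])]⟩
t=12: ⟨S=[clo(λx. (x x), ∅)]; E={x↦clo(λx. (x x), ∅)}; C=[x :: AP]; D=[(∅, {x↦clo(λx. (x x), ∅)}, ∅) :: ([1], ∅, [PRIM2(sub)])]⟩
t=13: ⟨S=[clo(λx. (x x), ∅) :: clo(λx. (x x), ∅)]; E={x↦clo(λx. (x x), ∅)}; C=[AP]; D=[(∅, {x↦clo(λx. (x x), ∅)}, ∅) :: ([1], ∅, [PRIM2(sub)])]⟩
→ 13 transitions taken and the configuration is still not final: no result within 13 steps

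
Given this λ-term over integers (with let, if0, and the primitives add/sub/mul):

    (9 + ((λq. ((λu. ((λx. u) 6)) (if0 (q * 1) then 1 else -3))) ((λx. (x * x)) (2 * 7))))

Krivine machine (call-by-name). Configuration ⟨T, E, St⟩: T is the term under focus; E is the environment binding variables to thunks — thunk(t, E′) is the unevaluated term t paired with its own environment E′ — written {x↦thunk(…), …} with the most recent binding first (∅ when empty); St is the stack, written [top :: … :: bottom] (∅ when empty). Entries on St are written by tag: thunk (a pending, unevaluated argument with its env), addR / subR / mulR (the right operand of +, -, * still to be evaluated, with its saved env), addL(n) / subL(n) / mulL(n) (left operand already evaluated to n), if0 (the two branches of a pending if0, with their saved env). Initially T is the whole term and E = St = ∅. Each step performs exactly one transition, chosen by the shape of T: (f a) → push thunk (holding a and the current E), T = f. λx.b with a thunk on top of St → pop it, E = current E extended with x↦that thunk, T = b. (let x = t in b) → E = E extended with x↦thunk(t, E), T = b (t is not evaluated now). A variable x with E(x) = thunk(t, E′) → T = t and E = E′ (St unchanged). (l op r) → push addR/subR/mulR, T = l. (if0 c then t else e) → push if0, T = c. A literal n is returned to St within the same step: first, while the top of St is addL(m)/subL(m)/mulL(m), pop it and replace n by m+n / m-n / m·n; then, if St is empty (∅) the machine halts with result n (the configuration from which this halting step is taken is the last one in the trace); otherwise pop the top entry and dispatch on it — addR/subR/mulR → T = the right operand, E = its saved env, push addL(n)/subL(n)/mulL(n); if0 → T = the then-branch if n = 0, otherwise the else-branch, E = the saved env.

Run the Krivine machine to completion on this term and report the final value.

Answer: 6

Derivation:
0. ⟨T=(9 + ((λq. ((λu. ((λx. u) 6)) (if0 (q * 1) then 1 else -3))) ((λx. (x * x)) (2 * 7)))); E=∅; St=∅⟩
1. ⟨T=9; E=∅; St=[addR]⟩
2. ⟨T=((λq. ((λu. ((λx. u) 6)) (if0 (q * 1) then 1 else -3))) ((λx. (x * x)) (2 * 7))); E=∅; St=[addL(9)]⟩
3. ⟨T=(λq. ((λu. ((λx. u) 6)) (if0 (q * 1) then 1 else -3))); E=∅; St=[thunk :: addL(9)]⟩
4. ⟨T=((λu. ((λx. u) 6)) (if0 (q * 1) then 1 else -3)); E={q↦thunk(((λx. (x * x)) (2 * 7)), ∅)}; St=[addL(9)]⟩
5. ⟨T=(λu. ((λx. u) 6)); E={q↦thunk(((λx. (x * x)) (2 * 7)), ∅)}; St=[thunk :: addL(9)]⟩
6. ⟨T=((λx. u) 6); E={u↦thunk((if0 (q * 1) then 1 else -3), {q↦thunk(((λx. (x * x)) (2 * 7)), ∅)}), q↦thunk(((λx. (x * x)) (2 * 7)), ∅)}; St=[addL(9)]⟩
7. ⟨T=(λx. u); E={u↦thunk((if0 (q * 1) then 1 else -3), {q↦thunk(((λx. (x * x)) (2 * 7)), ∅)}), q↦thunk(((λx. (x * x)) (2 * 7)), ∅)}; St=[thunk :: addL(9)]⟩
8. ⟨T=u; E={x↦thunk(6, {u↦thunk((if0 (q * 1) then 1 else -3), {q↦thunk(((λx. (x * x)) (2 * 7)), ∅)}), q↦thunk(((λx. (x * x)) (2 * 7)), ∅)}), u↦thunk((if0 (q * 1) then 1 else -3), {q↦thunk(((λx. (x * x)) (2 * 7)), ∅)}), q↦thunk(((λx. (x * x)) (2 * 7)), ∅)}; St=[addL(9)]⟩
9. ⟨T=(if0 (q * 1) then 1 else -3); E={q↦thunk(((λx. (x * x)) (2 * 7)), ∅)}; St=[addL(9)]⟩
10. ⟨T=(q * 1); E={q↦thunk(((λx. (x * x)) (2 * 7)), ∅)}; St=[if0 :: addL(9)]⟩
11. ⟨T=q; E={q↦thunk(((λx. (x * x)) (2 * 7)), ∅)}; St=[mulR :: if0 :: addL(9)]⟩
12. ⟨T=((λx. (x * x)) (2 * 7)); E=∅; St=[mulR :: if0 :: addL(9)]⟩
13. ⟨T=(λx. (x * x)); E=∅; St=[thunk :: mulR :: if0 :: addL(9)]⟩
14. ⟨T=(x * x); E={x↦thunk((2 * 7), ∅)}; St=[mulR :: if0 :: addL(9)]⟩
15. ⟨T=x; E={x↦thunk((2 * 7), ∅)}; St=[mulR :: mulR :: if0 :: addL(9)]⟩
16. ⟨T=(2 * 7); E=∅; St=[mulR :: mulR :: if0 :: addL(9)]⟩
17. ⟨T=2; E=∅; St=[mulR :: mulR :: mulR :: if0 :: addL(9)]⟩
18. ⟨T=7; E=∅; St=[mulL(2) :: mulR :: mulR :: if0 :: addL(9)]⟩
19. ⟨T=x; E={x↦thunk((2 * 7), ∅)}; St=[mulL(14) :: mulR :: if0 :: addL(9)]⟩
20. ⟨T=(2 * 7); E=∅; St=[mulL(14) :: mulR :: if0 :: addL(9)]⟩
21. ⟨T=2; E=∅; St=[mulR :: mulL(14) :: mulR :: if0 :: addL(9)]⟩
22. ⟨T=7; E=∅; St=[mulL(2) :: mulL(14) :: mulR :: if0 :: addL(9)]⟩
23. ⟨T=1; E={q↦thunk(((λx. (x * x)) (2 * 7)), ∅)}; St=[mulL(196) :: if0 :: addL(9)]⟩
24. ⟨T=-3; E={q↦thunk(((λx. (x * x)) (2 * 7)), ∅)}; St=[addL(9)]⟩
→ final value 6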